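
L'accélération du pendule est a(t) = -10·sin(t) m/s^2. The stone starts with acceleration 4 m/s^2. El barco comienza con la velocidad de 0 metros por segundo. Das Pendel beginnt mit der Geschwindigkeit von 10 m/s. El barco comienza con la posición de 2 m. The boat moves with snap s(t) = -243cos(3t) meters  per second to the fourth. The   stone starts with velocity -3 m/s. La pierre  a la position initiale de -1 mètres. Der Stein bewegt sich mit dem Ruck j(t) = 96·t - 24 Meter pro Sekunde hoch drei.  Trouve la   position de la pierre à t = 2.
En partant du jerk j(t) = 96·t - 24, nous prenons 3 primitives. La primitive du jerk est l'accélération. En utilisant a(0) = 4, nous obtenons a(t) = 48·t^2 - 24·t + 4. La primitive de l'accélération, avec v(0) = -3, donne la vitesse: v(t) = 16·t^3 - 12·t^2 + 4·t - 3. L'intégrale de la vitesse, avec x(0) = -1, donne la position: x(t) = 4·t^4 - 4·t^3 + 2·t^2 - 3·t - 1. De l'équation de la position x(t) = 4·t^4 - 4·t^3 + 2·t^2 - 3·t - 1, nous substituons t = 2 pour obtenir x = 33.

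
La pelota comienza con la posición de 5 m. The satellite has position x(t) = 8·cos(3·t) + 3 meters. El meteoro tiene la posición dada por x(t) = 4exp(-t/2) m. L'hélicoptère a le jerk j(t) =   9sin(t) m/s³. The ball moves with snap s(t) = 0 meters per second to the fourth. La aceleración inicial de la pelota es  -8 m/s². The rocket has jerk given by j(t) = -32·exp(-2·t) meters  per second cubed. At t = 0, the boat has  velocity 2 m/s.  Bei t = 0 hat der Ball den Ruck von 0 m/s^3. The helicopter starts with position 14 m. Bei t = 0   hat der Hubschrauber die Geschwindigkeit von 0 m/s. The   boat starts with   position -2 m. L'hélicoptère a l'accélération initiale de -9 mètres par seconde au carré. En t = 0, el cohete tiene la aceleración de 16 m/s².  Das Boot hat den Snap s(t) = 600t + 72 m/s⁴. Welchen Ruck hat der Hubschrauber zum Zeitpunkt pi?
Aus der Gleichung für den Ruck j(t) = 9·sin(t), setzen wir t = pi ein und erhalten j = 0.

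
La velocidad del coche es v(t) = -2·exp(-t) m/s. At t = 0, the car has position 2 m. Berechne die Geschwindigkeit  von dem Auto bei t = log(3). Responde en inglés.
From the given velocity equation v(t) = -2·exp(-t), we substitute t = log(3) to get v = -2/3.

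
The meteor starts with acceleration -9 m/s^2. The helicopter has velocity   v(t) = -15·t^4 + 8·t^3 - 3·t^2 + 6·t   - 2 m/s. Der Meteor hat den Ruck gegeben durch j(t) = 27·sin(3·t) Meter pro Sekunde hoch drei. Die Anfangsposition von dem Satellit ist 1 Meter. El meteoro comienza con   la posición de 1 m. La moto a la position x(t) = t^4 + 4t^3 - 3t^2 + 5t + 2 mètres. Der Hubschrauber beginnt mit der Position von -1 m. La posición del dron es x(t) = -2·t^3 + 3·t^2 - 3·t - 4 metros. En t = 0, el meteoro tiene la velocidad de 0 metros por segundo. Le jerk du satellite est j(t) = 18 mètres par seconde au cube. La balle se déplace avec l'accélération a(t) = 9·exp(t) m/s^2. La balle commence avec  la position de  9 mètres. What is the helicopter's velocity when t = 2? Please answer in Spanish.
De la ecuación de la velocidad v(t) = -15·t^4 + 8·t^3 - 3·t^2 + 6·t - 2, sustituimos t = 2 para obtener v = -178.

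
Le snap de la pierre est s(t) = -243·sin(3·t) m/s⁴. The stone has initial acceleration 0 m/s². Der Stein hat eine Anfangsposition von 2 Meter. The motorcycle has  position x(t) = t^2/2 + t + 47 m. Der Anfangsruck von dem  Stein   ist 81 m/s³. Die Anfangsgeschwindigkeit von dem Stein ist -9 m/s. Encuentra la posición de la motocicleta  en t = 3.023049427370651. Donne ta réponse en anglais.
We have position x(t) = t^2/2 + t + 47. Substituting t = 3.023049427370651: x(3.023049427370651) = 54.5924633475337.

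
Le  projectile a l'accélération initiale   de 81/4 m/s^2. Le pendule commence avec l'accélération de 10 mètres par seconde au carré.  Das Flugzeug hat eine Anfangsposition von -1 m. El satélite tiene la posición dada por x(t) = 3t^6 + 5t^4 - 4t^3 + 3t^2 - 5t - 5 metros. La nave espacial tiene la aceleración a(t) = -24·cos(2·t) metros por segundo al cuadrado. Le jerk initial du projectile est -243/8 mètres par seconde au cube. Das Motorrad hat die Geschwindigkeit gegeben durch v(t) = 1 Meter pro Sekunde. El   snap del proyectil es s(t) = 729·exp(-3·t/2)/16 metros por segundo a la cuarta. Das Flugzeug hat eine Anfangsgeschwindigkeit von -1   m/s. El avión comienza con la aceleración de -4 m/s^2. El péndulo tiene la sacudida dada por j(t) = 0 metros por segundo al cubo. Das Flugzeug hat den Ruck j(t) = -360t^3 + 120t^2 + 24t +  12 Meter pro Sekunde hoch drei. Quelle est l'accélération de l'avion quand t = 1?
Nous devons trouver l'intégrale de notre équation du jerk j(t) = -360·t^3 + 120·t^2 + 24·t + 12 1 fois. En prenant ∫j(t)dt et en appliquant a(0) = -4, nous trouvons a(t) = -90·t^4 + 40·t^3 + 12·t^2 + 12·t - 4. En utilisant a(t) = -90·t^4 + 40·t^3 + 12·t^2 + 12·t - 4 et en substituant t = 1, nous trouvons a = -30.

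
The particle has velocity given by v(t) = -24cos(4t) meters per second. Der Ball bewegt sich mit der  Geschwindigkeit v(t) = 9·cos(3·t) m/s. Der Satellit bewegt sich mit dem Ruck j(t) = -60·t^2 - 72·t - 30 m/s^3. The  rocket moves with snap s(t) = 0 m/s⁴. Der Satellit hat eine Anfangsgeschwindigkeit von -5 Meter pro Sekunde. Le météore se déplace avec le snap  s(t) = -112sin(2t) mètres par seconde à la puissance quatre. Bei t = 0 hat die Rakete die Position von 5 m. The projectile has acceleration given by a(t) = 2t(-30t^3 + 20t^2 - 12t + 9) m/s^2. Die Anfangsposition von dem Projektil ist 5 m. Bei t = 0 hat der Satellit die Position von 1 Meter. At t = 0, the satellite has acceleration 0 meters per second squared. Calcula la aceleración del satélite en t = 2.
Debemos encontrar la antiderivada de nuestra ecuación de la sacudida j(t) = -60·t^2 - 72·t - 30 1 vez. La antiderivada de la sacudida es la aceleración. Usando a(0) = 0, obtenemos a(t) = 2·t·(-10·t^2 - 18·t - 15). Tenemos la aceleración a(t) = 2·t·(-10·t^2 - 18·t - 15). Sustituyendo t = 2: a(2) = -364.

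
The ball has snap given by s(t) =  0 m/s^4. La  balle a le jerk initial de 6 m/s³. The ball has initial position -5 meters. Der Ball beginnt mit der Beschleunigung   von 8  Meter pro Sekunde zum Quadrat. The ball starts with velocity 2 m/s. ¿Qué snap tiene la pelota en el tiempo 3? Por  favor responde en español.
Tenemos el snap s(t) = 0. Sustituyendo t = 3: s(3) = 0.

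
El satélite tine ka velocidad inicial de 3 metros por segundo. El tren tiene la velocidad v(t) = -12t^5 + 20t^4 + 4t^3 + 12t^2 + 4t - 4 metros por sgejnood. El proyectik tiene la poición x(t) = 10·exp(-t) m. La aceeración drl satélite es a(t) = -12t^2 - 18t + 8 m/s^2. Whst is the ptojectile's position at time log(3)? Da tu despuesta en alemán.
Aus der Gleichung für die Position x(t) = 10·exp(-t), setzen wir t = log(3) ein und erhalten x = 10/3.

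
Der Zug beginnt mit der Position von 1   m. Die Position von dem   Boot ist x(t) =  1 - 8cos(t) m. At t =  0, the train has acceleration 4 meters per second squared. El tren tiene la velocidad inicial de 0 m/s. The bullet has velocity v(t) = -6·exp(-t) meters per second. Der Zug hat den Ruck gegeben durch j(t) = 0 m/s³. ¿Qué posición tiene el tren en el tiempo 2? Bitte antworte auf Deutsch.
Wir müssen unsere Gleichung für den Ruck j(t) = 0 3-mal integrieren. Das Integral von dem Ruck ist die Beschleunigung. Mit a(0) = 4 erhalten wir a(t) = 4. Das Integral von der Beschleunigung ist die Geschwindigkeit. Mit v(0) = 0 erhalten wir v(t) = 4·t. Die Stammfunktion von der Geschwindigkeit, mit x(0) = 1, ergibt die Position: x(t) = 2·t^2 + 1. Wir haben die Position x(t) = 2·t^2 + 1. Durch Einsetzen von t = 2: x(2) = 9.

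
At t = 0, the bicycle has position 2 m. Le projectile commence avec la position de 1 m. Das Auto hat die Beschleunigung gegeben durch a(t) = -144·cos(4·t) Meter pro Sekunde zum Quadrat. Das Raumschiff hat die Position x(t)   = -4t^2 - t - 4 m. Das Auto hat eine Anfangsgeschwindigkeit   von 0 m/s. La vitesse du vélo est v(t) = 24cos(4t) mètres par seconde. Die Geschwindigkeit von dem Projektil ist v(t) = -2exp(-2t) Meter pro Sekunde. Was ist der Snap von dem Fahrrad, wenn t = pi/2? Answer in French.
Pour résoudre ceci, nous devons prendre 3 dérivées de notre équation de la vitesse v(t) = 24·cos(4·t). La dérivée de la vitesse donne l'accélération: a(t) = -96·sin(4·t). En dérivant l'accélération, nous obtenons le jerk: j(t) = -384·cos(4·t). En dérivant le jerk, nous obtenons le snap: s(t) = 1536·sin(4·t). En utilisant s(t) = 1536·sin(4·t) et en substituant t = pi/2, nous trouvons s = 0.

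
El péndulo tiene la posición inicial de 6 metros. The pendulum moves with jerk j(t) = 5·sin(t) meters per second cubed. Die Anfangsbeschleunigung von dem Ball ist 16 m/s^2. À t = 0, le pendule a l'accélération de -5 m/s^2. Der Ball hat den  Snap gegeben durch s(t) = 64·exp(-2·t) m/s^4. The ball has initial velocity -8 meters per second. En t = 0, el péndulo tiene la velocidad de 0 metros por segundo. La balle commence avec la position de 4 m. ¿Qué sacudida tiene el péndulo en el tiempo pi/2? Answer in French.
Nous avons le jerk j(t) = 5·sin(t). En substituant t = pi/2: j(pi/2) = 5.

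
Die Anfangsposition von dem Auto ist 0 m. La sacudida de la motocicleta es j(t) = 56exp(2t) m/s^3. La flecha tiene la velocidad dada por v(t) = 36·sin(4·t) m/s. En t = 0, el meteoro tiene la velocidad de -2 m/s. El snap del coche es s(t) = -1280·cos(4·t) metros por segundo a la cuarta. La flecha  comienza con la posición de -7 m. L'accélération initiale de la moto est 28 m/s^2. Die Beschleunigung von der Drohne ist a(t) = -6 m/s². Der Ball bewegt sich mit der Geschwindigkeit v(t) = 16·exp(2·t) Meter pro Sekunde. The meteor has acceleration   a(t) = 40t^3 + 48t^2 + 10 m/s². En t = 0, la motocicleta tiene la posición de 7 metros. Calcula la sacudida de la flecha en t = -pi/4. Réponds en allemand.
Ausgehend von der Geschwindigkeit v(t) = 36·sin(4·t), nehmen wir 2 Ableitungen. Mit d/dt von v(t) finden wir a(t) = 144·cos(4·t). Die Ableitung von der Beschleunigung ergibt den Ruck: j(t) = -576·sin(4·t). Mit j(t) = -576·sin(4·t) und Einsetzen von t = -pi/4, finden wir j = 0.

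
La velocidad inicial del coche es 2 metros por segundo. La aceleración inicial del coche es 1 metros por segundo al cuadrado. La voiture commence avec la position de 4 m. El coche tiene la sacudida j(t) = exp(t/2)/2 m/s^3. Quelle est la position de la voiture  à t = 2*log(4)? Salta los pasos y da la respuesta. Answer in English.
The position at t = 2*log(4) is x = 16.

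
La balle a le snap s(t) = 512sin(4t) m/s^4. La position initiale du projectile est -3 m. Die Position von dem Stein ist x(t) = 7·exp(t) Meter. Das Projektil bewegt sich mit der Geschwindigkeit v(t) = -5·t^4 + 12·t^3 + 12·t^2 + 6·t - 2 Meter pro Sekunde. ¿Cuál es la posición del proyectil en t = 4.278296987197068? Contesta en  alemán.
Ausgehend von der Geschwindigkeit v(t) = -5·t^4 + 12·t^3 + 12·t^2 + 6·t - 2, nehmen wir 1 Integral. Die Stammfunktion von der Geschwindigkeit ist die Position. Mit x(0) = -3 erhalten wir x(t) = -t^5 + 3·t^4 + 4·t^3 + 3·t^2 - 2·t - 3. Wir haben die Position x(t) = -t^5 + 3·t^4 + 4·t^3 + 3·t^2 - 2·t - 3. Durch Einsetzen von t = 4.278296987197068: x(4.278296987197068) = -71.6761764517433.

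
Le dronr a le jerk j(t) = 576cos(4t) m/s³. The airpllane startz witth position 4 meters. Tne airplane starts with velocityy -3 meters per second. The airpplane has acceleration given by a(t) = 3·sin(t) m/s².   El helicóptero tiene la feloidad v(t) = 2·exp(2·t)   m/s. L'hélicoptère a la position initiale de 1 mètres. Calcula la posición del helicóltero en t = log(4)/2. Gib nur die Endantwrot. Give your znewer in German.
Die Antwort ist 4.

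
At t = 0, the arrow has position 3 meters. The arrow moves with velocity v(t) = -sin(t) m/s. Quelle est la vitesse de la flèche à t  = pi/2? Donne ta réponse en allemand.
Mit v(t) = -sin(t) und Einsetzen von t = pi/2, finden wir v = -1.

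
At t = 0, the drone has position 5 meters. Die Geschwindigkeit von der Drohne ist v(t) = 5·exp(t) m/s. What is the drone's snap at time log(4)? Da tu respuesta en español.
Partiendo de la velocidad v(t) = 5·exp(t), tomamos 3 derivadas. Tomando d/dt de v(t), encontramos a(t) = 5·exp(t). Derivando la aceleración, obtenemos la sacudida: j(t) = 5·exp(t). Tomando d/dt de j(t), encontramos s(t) = 5·exp(t). De la ecuación del snap s(t) = 5·exp(t), sustituimos t = log(4) para obtener s = 20.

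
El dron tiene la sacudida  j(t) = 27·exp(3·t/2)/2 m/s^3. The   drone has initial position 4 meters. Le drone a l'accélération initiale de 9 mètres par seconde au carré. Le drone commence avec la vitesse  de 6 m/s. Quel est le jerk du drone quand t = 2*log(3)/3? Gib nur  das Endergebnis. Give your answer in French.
À t = 2*log(3)/3, j = 81/2.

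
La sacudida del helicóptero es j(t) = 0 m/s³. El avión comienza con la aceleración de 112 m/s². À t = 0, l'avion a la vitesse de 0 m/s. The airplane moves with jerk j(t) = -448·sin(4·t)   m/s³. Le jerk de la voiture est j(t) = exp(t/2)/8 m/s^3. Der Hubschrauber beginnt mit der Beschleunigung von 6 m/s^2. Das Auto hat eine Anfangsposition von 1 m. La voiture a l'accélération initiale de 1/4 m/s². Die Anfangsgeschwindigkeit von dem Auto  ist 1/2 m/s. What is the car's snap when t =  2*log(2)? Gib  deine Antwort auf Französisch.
Pour résoudre ceci, nous devons prendre 1 dérivée de notre équation du jerk j(t) = exp(t/2)/8. La dérivée du jerk donne le snap: s(t) = exp(t/2)/16. Nous avons le snap s(t) = exp(t/2)/16. En substituant t = 2*log(2): s(2*log(2)) = 1/8.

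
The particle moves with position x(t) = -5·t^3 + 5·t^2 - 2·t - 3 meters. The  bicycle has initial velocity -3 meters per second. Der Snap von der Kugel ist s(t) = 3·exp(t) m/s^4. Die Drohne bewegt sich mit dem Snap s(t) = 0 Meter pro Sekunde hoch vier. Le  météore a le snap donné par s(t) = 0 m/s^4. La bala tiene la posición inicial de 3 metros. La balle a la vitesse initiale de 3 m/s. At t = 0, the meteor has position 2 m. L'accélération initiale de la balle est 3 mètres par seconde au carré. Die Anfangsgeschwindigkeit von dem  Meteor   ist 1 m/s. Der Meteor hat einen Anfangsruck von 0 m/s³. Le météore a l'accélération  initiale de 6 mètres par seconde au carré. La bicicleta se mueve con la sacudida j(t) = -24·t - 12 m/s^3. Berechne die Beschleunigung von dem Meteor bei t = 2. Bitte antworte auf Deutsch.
Ausgehend von dem Snap s(t) = 0, nehmen wir 2 Stammfunktionen. Durch Integration von dem Snap und Verwendung der Anfangsbedingung j(0) = 0, erhalten wir j(t) = 0. Durch Integration von dem Ruck und Verwendung der Anfangsbedingung a(0) = 6, erhalten wir a(t) = 6. Mit a(t) = 6 und Einsetzen von t = 2, finden wir a = 6.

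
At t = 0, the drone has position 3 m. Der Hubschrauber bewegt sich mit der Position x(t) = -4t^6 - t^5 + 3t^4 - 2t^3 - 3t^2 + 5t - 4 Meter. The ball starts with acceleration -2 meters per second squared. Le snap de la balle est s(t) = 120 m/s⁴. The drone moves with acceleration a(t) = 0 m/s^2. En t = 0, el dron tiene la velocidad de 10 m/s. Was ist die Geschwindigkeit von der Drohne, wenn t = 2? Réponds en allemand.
Um dies zu lösen, müssen wir 1 Stammfunktion unserer Gleichung für die Beschleunigung a(t) = 0 finden. Mit ∫a(t)dt und Anwendung von v(0) = 10, finden wir v(t) = 10. Mit v(t) = 10 und Einsetzen von t = 2, finden wir v = 10.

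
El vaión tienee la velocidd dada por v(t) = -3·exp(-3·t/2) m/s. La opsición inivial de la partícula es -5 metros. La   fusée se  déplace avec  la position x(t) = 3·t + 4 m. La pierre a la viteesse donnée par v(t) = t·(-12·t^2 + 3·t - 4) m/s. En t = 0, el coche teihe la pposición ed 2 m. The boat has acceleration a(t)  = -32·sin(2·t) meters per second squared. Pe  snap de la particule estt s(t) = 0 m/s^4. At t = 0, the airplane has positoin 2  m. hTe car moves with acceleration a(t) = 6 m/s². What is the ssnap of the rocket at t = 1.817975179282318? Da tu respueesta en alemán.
Ausgehend von der Position x(t) = 3·t + 4, nehmen wir 4 Ableitungen. Mit d/dt von x(t) finden wir v(t) = 3. Mit d/dt von v(t) finden wir a(t) = 0. Mit d/dt von a(t) finden wir j(t) = 0. Mit d/dt von j(t) finden wir s(t) = 0. Wir haben den Snap s(t) = 0. Durch Einsetzen von t = 1.817975179282318: s(1.817975179282318) = 0.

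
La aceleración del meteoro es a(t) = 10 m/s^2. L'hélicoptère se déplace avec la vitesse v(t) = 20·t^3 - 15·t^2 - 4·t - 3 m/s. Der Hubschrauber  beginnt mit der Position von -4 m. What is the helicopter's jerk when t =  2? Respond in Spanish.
Para resolver esto, necesitamos tomar 2 derivadas de nuestra ecuación de la velocidad v(t) = 20·t^3 - 15·t^2 - 4·t - 3. Derivando la velocidad, obtenemos la aceleración: a(t) = 60·t^2 - 30·t - 4. Tomando d/dt de a(t), encontramos j(t) = 120·t - 30. Tenemos la sacudida j(t) = 120·t - 30. Sustituyendo t = 2: j(2) = 210.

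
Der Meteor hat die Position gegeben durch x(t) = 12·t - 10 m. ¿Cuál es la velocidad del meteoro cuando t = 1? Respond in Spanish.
Debemos derivar nuestra ecuación de la posición x(t) = 12·t - 10 1 vez. Derivando la posición, obtenemos la velocidad: v(t) = 12. Tenemos la velocidad v(t) = 12. Sustituyendo t = 1: v(1) = 12.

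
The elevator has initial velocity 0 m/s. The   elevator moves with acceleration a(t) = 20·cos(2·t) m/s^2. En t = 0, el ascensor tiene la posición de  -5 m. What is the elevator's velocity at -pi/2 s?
Starting from acceleration a(t) = 20·cos(2·t), we take 1 antiderivative. Taking ∫a(t)dt and applying v(0) = 0, we find v(t) = 10·sin(2·t). We have velocity v(t) = 10·sin(2·t). Substituting t = -pi/2: v(-pi/2) = 0.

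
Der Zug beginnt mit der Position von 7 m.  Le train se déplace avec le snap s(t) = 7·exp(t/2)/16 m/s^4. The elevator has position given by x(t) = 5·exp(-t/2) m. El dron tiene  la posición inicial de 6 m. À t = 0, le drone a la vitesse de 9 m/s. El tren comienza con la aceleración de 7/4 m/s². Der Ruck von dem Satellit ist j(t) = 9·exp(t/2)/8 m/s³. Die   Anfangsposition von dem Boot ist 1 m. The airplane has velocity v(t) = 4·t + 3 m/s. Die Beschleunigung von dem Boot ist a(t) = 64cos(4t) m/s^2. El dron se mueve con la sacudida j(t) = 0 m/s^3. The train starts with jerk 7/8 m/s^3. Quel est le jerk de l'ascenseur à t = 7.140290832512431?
En partant de la position x(t) = 5·exp(-t/2), nous prenons 3 dérivées. En prenant d/dt de x(t), nous trouvons v(t) = -5·exp(-t/2)/2. La dérivée de la vitesse donne l'accélération: a(t) = 5·exp(-t/2)/4. En prenant d/dt de a(t), nous trouvons j(t) = -5·exp(-t/2)/8. En utilisant j(t) = -5·exp(-t/2)/8 et en substituant t = 7.140290832512431, nous trouvons j = -0.0175948497869645.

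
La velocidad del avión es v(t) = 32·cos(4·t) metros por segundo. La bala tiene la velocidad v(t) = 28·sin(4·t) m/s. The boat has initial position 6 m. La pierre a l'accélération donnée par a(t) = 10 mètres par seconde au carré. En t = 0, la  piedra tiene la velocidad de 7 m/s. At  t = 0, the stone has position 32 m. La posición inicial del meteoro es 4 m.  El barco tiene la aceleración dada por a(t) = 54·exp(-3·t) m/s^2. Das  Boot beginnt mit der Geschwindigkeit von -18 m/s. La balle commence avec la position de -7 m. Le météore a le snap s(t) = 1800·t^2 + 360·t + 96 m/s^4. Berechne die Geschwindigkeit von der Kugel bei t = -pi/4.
Aus der Gleichung für die Geschwindigkeit v(t) = 28·sin(4·t), setzen wir t = -pi/4 ein und erhalten v = 0.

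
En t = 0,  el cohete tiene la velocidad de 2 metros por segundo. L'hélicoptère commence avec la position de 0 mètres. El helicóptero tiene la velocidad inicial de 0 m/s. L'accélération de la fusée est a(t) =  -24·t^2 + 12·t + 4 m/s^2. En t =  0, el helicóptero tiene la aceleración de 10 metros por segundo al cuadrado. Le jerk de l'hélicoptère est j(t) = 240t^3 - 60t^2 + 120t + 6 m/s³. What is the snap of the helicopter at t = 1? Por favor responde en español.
Partiendo de la sacudida j(t) = 240·t^3 - 60·t^2 + 120·t + 6, tomamos 1 derivada. Tomando d/dt de j(t), encontramos s(t) = 720·t^2 - 120·t + 120. Tenemos el snap s(t) = 720·t^2 - 120·t + 120. Sustituyendo t = 1: s(1) = 720.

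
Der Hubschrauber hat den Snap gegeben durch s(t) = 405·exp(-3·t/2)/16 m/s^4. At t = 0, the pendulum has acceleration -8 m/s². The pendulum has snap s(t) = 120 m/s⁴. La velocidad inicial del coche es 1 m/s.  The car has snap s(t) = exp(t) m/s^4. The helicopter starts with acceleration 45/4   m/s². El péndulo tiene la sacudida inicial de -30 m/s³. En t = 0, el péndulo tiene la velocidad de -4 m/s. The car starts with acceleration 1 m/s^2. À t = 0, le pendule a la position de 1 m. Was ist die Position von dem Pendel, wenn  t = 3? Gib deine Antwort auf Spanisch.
Necesitamos integrar nuestra ecuación del snap s(t) = 120 4 veces. Integrando el snap y usando la condición inicial j(0) = -30, obtenemos j(t) = 120·t - 30. La integral de la sacudida, con a(0) = -8, da la aceleración: a(t) = 60·t^2 - 30·t - 8. La antiderivada de la aceleración es la velocidad. Usando v(0) = -4, obtenemos v(t) = 20·t^3 - 15·t^2 - 8·t - 4. Integrando la velocidad y usando la condición inicial x(0) = 1, obtenemos x(t) = 5·t^4 - 5·t^3 - 4·t^2 - 4·t + 1. Tenemos la posición x(t) = 5·t^4 - 5·t^3 - 4·t^2 - 4·t + 1. Sustituyendo t = 3: x(3) = 223.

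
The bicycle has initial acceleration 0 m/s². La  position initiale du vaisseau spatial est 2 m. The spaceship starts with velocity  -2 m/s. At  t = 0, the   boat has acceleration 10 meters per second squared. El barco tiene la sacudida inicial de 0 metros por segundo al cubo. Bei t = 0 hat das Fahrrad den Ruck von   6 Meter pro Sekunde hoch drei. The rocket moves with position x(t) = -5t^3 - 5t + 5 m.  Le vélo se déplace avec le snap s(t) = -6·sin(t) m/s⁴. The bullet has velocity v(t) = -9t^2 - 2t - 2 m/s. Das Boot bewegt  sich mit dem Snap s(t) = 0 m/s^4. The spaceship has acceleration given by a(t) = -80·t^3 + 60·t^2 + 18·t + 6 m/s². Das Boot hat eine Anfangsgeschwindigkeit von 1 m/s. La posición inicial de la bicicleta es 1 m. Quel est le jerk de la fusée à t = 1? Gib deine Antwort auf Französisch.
En partant de la position x(t) = -5·t^3 - 5·t + 5, nous prenons 3 dérivées. En prenant d/dt de x(t), nous trouvons v(t) = -15·t^2 - 5. En dérivant la vitesse, nous obtenons l'accélération: a(t) = -30·t. En dérivant l'accélération, nous obtenons le jerk: j(t) = -30. Nous avons le jerk j(t) = -30. En substituant t = 1: j(1) = -30.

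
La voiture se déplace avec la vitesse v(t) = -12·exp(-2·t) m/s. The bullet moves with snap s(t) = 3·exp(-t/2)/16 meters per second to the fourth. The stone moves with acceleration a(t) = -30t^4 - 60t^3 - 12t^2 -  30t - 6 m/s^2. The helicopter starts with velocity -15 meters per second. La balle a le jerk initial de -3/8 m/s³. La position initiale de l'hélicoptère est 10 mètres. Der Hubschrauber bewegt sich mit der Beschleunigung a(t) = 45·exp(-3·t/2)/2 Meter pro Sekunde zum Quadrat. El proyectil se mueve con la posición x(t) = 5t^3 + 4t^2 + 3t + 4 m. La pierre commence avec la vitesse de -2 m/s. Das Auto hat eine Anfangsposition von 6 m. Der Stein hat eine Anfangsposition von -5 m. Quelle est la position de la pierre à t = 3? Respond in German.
Um dies zu lösen, müssen wir 2 Stammfunktionen unserer Gleichung für die Beschleunigung a(t) = -30·t^4 - 60·t^3 - 12·t^2 - 30·t - 6 finden. Das Integral von der Beschleunigung ist die Geschwindigkeit. Mit v(0) = -2 erhalten wir v(t) = -6·t^5 - 15·t^4 - 4·t^3 - 15·t^2 - 6·t - 2. Durch Integration von der Geschwindigkeit und Verwendung der Anfangsbedingung x(0) = -5, erhalten wir x(t) = -t^6 - 3·t^5 - t^4 - 5·t^3 - 3·t^2 - 2·t - 5. Wir haben die Position x(t) = -t^6 - 3·t^5 - t^4 - 5·t^3 - 3·t^2 - 2·t - 5. Durch Einsetzen von t = 3: x(3) = -1712.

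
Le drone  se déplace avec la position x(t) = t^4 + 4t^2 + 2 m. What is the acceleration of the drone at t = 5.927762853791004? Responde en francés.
Nous devons dériver notre équation de la position x(t) = t^4 + 4·t^2 + 2 2 fois. En prenant d/dt de x(t), nous trouvons v(t) = 4·t^3 + 8·t. En dérivant la vitesse, nous obtenons l'accélération: a(t) = 12·t^2 + 8. Nous avons l'accélération a(t) = 12·t^2 + 8. En substituant t = 5.927762853791004: a(5.927762853791004) = 429.660469409414.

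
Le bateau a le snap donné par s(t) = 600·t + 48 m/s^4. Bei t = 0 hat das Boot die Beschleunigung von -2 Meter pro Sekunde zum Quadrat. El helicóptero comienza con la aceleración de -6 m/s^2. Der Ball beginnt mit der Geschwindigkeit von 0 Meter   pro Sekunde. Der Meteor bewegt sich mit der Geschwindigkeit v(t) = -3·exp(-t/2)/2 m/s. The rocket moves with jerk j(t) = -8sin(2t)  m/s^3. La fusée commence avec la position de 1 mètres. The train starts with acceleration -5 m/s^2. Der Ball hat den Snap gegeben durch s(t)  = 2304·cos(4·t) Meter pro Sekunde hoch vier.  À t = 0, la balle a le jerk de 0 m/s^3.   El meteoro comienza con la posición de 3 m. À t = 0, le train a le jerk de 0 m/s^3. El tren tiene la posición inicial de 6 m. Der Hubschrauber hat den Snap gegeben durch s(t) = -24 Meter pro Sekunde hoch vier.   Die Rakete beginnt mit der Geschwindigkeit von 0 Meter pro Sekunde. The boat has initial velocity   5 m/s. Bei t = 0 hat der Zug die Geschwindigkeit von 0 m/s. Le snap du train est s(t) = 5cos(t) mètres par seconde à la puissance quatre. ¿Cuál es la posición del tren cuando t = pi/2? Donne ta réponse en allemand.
Ausgehend von dem Snap s(t) = 5·cos(t), nehmen wir 4 Stammfunktionen. Das Integral von dem Snap ist der Ruck. Mit j(0) = 0 erhalten wir j(t) = 5·sin(t). Mit ∫j(t)dt und Anwendung von a(0) = -5, finden wir a(t) = -5·cos(t). Mit ∫a(t)dt und Anwendung von v(0) = 0, finden wir v(t) = -5·sin(t). Mit ∫v(t)dt und Anwendung von x(0) = 6, finden wir x(t) = 5·cos(t) + 1. Mit x(t) = 5·cos(t) + 1 und Einsetzen von t = pi/2, finden wir x = 1.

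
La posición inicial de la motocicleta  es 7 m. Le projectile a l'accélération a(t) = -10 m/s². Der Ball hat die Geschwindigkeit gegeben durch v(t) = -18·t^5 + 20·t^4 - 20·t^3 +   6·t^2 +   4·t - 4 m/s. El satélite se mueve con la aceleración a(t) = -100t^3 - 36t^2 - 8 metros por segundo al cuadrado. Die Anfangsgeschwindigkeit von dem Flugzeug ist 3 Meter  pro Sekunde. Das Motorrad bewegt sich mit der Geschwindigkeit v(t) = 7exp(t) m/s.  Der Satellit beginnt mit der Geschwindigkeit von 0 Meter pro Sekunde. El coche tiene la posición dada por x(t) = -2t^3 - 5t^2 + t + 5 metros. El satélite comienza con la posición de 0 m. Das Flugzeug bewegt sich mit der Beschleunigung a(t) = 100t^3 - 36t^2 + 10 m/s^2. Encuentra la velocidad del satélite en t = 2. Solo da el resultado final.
En t = 2, v = -512.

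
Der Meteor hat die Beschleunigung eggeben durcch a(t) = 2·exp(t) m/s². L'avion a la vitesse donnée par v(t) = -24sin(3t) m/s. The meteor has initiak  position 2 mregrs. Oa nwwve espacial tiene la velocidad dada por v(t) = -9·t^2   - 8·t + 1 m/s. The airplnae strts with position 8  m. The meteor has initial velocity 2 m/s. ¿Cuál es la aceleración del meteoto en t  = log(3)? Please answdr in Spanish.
De la ecuación de la aceleración a(t) = 2·exp(t), sustituimos t = log(3) para obtener a = 6.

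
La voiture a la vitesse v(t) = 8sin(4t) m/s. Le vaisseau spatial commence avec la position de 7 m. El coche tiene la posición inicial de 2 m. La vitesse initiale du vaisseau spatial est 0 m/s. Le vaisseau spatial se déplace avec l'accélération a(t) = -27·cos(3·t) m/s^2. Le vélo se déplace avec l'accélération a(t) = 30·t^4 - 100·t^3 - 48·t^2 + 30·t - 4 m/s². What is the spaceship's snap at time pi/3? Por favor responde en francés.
Nous devons dériver notre équation de l'accélération a(t) = -27·cos(3·t) 2 fois. En dérivant l'accélération, nous obtenons le jerk: j(t) = 81·sin(3·t). En dérivant le jerk, nous obtenons le snap: s(t) = 243·cos(3·t). De l'équation du snap s(t) = 243·cos(3·t), nous substituons t = pi/3 pour obtenir s = -243.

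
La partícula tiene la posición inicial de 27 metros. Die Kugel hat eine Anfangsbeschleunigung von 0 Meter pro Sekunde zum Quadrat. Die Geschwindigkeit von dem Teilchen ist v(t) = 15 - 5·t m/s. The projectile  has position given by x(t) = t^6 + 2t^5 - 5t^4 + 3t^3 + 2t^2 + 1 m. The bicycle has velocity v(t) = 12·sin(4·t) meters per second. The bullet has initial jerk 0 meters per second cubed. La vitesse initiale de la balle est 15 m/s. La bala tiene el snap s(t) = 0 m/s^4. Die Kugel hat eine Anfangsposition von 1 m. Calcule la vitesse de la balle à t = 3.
Nous devons intégrer notre équation du snap s(t) = 0 3 fois. En intégrant le snap et en utilisant la condition initiale j(0) = 0, nous obtenons j(t) = 0. La primitive du jerk est l'accélération. En utilisant a(0) = 0, nous obtenons a(t) = 0. En intégrant l'accélération et en utilisant la condition initiale v(0) = 15, nous obtenons v(t) = 15. De l'équation de la vitesse v(t) = 15, nous substituons t = 3 pour obtenir v = 15.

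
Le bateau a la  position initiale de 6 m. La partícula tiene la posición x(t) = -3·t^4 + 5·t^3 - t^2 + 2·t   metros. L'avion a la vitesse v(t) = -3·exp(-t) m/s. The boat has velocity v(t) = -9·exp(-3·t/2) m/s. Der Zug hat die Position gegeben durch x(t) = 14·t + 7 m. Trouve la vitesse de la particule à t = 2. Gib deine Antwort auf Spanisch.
Para resolver esto, necesitamos tomar 1 derivada de nuestra ecuación de la posición x(t) = -3·t^4 + 5·t^3 - t^2 + 2·t. La derivada de la posición da la velocidad: v(t) = -12·t^3 + 15·t^2 - 2·t + 2. De la ecuación de la velocidad v(t) = -12·t^3 + 15·t^2 - 2·t + 2, sustituimos t = 2 para obtener v = -38.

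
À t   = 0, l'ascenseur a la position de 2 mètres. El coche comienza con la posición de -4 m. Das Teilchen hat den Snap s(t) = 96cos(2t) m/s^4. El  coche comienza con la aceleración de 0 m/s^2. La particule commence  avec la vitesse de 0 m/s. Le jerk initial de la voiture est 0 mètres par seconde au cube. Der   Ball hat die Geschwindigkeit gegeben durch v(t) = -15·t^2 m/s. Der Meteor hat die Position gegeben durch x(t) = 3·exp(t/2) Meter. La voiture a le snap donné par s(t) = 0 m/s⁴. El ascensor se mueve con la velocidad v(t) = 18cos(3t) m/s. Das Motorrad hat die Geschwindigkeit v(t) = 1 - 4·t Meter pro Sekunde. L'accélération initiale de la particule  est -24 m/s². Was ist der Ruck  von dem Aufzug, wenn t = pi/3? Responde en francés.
Pour résoudre ceci, nous devons prendre 2 dérivées de notre équation de la vitesse v(t) = 18·cos(3·t). En dérivant la vitesse, nous obtenons l'accélération: a(t) = -54·sin(3·t). La dérivée de l'accélération donne le jerk: j(t) = -162·cos(3·t). En utilisant j(t) = -162·cos(3·t) et en substituant t = pi/3, nous trouvons j = 162.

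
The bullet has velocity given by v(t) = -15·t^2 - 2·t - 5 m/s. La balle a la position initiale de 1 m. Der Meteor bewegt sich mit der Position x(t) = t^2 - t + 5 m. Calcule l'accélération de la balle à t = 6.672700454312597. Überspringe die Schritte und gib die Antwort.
À t = 6.672700454312597, a = -202.181013629378.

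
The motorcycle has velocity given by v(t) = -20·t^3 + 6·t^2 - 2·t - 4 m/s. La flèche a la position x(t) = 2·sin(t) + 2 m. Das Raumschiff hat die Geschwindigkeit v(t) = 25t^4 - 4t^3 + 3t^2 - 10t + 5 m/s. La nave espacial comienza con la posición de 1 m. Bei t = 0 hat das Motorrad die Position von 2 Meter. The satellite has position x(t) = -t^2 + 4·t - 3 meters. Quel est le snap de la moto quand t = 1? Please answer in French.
Pour résoudre ceci, nous devons prendre 3 dérivées de notre équation de la vitesse v(t) = -20·t^3 + 6·t^2 - 2·t - 4. En prenant d/dt de v(t), nous trouvons a(t) = -60·t^2 + 12·t - 2. En dérivant l'accélération, nous obtenons le jerk: j(t) = 12 - 120·t. En prenant d/dt de j(t), nous trouvons s(t) = -120. Nous avons le snap s(t) = -120. En substituant t = 1: s(1) = -120.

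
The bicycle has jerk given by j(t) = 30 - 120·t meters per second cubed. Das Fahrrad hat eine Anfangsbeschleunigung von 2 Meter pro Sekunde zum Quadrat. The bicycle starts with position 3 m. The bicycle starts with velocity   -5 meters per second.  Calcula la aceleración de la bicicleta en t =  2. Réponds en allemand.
Um dies zu lösen, müssen wir 1 Stammfunktion unserer Gleichung für den Ruck j(t) = 30 - 120·t finden. Die Stammfunktion von dem Ruck, mit a(0) = 2, ergibt die Beschleunigung: a(t) = -60·t^2 + 30·t + 2. Wir haben die Beschleunigung a(t) = -60·t^2 + 30·t + 2. Durch Einsetzen von t = 2: a(2) = -178.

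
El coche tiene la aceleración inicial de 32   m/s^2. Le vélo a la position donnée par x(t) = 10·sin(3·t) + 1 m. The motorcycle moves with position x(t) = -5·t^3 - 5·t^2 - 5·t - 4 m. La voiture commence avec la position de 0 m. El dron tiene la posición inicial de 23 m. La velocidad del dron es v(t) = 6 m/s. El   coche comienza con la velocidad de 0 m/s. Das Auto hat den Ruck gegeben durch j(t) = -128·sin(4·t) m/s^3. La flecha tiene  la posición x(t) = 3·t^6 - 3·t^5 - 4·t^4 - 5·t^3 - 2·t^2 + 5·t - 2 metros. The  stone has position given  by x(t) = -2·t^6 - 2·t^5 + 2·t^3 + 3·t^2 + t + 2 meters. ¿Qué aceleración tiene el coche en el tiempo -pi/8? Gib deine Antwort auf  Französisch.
Pour résoudre ceci, nous devons prendre 1 intégrale de notre équation du jerk j(t) = -128·sin(4·t). En prenant ∫j(t)dt et en appliquant a(0) = 32, nous trouvons a(t) = 32·cos(4·t). En utilisant a(t) = 32·cos(4·t) et en substituant t = -pi/8, nous trouvons a = 0.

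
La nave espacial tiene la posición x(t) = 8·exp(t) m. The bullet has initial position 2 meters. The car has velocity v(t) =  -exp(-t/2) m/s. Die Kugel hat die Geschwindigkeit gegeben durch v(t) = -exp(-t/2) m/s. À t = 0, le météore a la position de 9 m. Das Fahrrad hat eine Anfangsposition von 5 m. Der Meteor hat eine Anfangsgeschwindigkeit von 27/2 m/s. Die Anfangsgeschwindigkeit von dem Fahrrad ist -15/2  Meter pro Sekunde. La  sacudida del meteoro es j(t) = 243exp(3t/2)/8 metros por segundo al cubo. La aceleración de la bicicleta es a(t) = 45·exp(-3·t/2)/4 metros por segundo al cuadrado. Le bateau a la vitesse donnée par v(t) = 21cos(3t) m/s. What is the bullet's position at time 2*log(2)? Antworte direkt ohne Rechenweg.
The position at t = 2*log(2) is x = 1.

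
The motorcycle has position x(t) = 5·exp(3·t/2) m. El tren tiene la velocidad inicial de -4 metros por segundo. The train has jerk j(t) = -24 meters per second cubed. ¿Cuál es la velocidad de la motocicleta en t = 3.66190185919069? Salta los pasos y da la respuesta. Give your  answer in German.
Die Geschwindigkeit bei t = 3.66190185919069 ist v = 1822.11976674448.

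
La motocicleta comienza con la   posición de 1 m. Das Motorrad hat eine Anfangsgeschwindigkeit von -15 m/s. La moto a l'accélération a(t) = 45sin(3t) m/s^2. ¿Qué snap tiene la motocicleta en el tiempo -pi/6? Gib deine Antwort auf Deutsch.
Wir müssen unsere Gleichung für die Beschleunigung a(t) = 45·sin(3·t) 2-mal ableiten. Durch Ableiten von der Beschleunigung erhalten wir den Ruck: j(t) = 135·cos(3·t). Mit d/dt von j(t) finden wir s(t) = -405·sin(3·t). Wir haben den Snap s(t) = -405·sin(3·t). Durch Einsetzen von t = -pi/6: s(-pi/6) = 405.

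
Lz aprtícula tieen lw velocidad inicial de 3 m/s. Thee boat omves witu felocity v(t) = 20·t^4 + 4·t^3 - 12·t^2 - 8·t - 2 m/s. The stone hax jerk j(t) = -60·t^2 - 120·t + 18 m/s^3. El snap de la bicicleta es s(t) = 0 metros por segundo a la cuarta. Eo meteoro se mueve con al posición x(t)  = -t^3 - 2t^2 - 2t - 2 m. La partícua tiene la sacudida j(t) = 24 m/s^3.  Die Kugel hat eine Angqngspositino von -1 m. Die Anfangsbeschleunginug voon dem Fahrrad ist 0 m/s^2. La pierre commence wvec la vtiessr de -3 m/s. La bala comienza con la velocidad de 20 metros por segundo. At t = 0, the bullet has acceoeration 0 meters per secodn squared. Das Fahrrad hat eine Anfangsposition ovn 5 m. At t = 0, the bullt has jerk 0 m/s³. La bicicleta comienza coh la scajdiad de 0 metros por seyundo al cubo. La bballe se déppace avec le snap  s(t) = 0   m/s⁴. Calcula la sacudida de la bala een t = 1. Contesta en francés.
Nous devons intégrer notre équation du snap s(t) = 0 1 fois. La primitive du snap, avec j(0) = 0, donne le jerk: j(t) = 0. De l'équation du jerk j(t) = 0, nous substituons t = 1 pour obtenir j = 0.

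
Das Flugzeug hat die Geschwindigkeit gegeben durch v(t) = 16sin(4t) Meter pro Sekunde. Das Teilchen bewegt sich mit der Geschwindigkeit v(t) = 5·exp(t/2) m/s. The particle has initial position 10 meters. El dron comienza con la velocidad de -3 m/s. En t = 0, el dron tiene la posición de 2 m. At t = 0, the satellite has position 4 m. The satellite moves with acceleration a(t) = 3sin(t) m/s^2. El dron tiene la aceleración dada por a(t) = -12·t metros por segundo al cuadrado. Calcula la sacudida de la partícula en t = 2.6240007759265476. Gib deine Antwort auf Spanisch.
Partiendo de la velocidad v(t) = 5·exp(t/2), tomamos 2 derivadas. La derivada de la velocidad da la aceleración: a(t) = 5·exp(t/2)/2. La derivada de la aceleración da la sacudida: j(t) = 5·exp(t/2)/4. Usando j(t) = 5·exp(t/2)/4 y sustituyendo t = 2.6240007759265476, encontramos j = 4.64199364708030.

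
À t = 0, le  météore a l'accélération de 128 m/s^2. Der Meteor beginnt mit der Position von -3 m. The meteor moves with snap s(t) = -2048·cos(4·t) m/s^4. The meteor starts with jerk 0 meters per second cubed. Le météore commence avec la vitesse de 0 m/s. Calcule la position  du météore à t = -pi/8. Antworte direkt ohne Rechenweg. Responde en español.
La posición en t = -pi/8 es x = 5.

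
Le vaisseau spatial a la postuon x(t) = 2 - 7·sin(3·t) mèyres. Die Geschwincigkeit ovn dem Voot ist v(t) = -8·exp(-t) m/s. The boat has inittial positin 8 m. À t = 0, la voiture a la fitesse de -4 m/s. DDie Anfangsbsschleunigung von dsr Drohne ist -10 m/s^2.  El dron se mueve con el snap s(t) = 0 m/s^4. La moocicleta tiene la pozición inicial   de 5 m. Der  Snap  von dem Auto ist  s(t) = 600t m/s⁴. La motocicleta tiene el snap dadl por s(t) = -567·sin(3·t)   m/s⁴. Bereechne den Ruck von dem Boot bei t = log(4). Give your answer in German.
Ausgehend von der Geschwindigkeit v(t) = -8·exp(-t), nehmen wir 2 Ableitungen. Durch Ableiten von der Geschwindigkeit erhalten wir die Beschleunigung: a(t) = 8·exp(-t). Die Ableitung von der Beschleunigung ergibt den Ruck: j(t) = -8·exp(-t). Mit j(t) = -8·exp(-t) und Einsetzen von t = log(4), finden wir j = -2.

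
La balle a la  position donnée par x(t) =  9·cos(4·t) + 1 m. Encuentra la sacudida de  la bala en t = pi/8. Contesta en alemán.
Wir müssen unsere Gleichung für die Position x(t) = 9·cos(4·t) + 1 3-mal ableiten. Durch Ableiten von der Position erhalten wir die Geschwindigkeit: v(t) = -36·sin(4·t). Die Ableitung von der Geschwindigkeit ergibt die Beschleunigung: a(t) = -144·cos(4·t). Durch Ableiten von der Beschleunigung erhalten wir den Ruck: j(t) = 576·sin(4·t). Wir haben den Ruck j(t) = 576·sin(4·t). Durch Einsetzen von t = pi/8: j(pi/8) = 576.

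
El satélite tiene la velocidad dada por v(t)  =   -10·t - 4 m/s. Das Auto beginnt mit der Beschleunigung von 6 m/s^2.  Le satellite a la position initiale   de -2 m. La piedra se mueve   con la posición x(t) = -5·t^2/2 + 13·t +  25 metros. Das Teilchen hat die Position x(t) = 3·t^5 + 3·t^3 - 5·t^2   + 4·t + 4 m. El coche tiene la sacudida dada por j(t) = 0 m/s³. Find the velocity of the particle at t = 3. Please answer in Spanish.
Debemos derivar nuestra ecuación de la posición x(t) = 3·t^5 + 3·t^3 - 5·t^2 + 4·t + 4 1 vez. Derivando la posición, obtenemos la velocidad: v(t) = 15·t^4 + 9·t^2 - 10·t + 4. De la ecuación de la velocidad v(t) = 15·t^4 + 9·t^2 - 10·t + 4, sustituimos t = 3 para obtener v = 1270.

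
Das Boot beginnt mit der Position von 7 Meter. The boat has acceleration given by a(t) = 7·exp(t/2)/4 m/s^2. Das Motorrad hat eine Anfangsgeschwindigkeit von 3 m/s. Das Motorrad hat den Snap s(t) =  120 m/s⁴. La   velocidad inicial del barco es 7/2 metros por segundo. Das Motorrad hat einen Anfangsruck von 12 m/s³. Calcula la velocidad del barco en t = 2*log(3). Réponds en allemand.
Wir müssen das Integral unserer Gleichung für die Beschleunigung a(t) = 7·exp(t/2)/4 1-mal finden. Die Stammfunktion von der Beschleunigung, mit v(0) = 7/2, ergibt die Geschwindigkeit: v(t) = 7·exp(t/2)/2. Wir haben die Geschwindigkeit v(t) = 7·exp(t/2)/2. Durch Einsetzen von t = 2*log(3): v(2*log(3)) = 21/2.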